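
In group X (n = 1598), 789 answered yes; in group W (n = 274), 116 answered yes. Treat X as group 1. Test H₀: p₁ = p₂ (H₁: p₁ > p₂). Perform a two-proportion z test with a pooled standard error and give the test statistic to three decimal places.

z = 2.154

p̂₁ = 789/1598 ≈ 0.49374, p̂₂ = 116/274 ≈ 0.42336.
Pooled p̂ = (789+116)/(1598+274) = 905/1872 = 0.48344.
SE = √(0.249726 × 0.00427542) = 0.03268.
z = (0.49374 − 0.42336)/0.03268 = 0.07038/0.03268 = 2.154.
p-value = P(Z > 2.154) ≈ 0.0156.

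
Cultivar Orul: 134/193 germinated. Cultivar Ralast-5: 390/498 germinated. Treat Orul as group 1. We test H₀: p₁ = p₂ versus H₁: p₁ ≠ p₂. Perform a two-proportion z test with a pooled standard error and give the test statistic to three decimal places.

z = -2.447

p̂₁ = 134/193 ≈ 0.69430, p̂₂ = 390/498 ≈ 0.78313.
Pooled p̂ = (134+390)/(193+498) = 524/691 = 0.75832.
SE = √(p̂(1−p̂)(1/n₁+1/n₂)) = √(0.75832·0.24168·0.00718938) = √(0.0013176) = 0.03630.
z = (0.69430 − 0.78313)/0.03630 = -0.08883/0.03630 = -2.447.
p-value = 2·P(Z > 2.447) ≈ 0.0144.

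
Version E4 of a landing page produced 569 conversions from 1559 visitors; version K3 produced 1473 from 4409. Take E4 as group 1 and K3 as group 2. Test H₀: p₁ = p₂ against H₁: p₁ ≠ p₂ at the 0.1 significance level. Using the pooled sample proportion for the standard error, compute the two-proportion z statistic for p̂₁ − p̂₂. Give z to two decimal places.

p̂₁ = 569/1559 = 0.3650, p̂₂ = 1473/4409 = 0.3341.
Pooled p̂ = (569+1473)/(1559+4409) = 2042/5968 = 0.3422.
SE = √(0.225086 × 0.000868246) = 0.0140.
z = (0.3650 − 0.3341)/0.0140 = 0.0309/0.0140 = 2.21.
p-value = 2·P(Z > 2.210) ≈ 0.0271, so at α = 0.1 we reject H₀.

z = 2.21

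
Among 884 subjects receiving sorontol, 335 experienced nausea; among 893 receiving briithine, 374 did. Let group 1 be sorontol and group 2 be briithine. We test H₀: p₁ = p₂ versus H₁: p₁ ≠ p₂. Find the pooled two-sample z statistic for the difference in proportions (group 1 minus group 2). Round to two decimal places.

z = -1.72

p̂₁ = 335/884 ≈ 0.3790, p̂₂ = 374/893 ≈ 0.4188.
Pooled p̂ = (335+374)/(884+893) = 709/1777 = 0.3990.
SE = √(p̂(1−p̂)(1/n₁+1/n₂)) = √(0.3990·0.6010·0.00225104) = √(0.000539792) = 0.0232.
z = (0.3790 − 0.4188)/0.0232 = -0.0398/0.0232 = -1.72.
p-value = 2·P(Z > 1.715) ≈ 0.0863.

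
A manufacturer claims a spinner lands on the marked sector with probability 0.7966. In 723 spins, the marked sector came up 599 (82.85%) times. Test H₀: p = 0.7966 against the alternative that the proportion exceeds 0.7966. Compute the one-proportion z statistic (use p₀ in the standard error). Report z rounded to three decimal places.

p̂ = 599/723 ≈ 0.82849.
SE = √(p₀(1−p₀)/n) = √(0.16203/723) = 0.01497.
z = (0.82849 − 0.7966)/0.01497 = 0.03189/0.01497 = 2.130.

z = 2.130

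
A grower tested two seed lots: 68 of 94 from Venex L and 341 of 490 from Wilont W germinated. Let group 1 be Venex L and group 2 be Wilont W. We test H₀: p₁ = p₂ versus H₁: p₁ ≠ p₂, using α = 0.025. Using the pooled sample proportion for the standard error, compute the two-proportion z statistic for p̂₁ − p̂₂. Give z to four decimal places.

z = 0.5328

p̂₁ = 68/94 ≈ 0.723404, p̂₂ = 341/490 ≈ 0.695918.
Pooled p̂ = (68+341)/(94+490) = 409/584 = 0.700342.
SE = √(0.209863 × 0.0126791) = 0.051584.
z = (0.723404 − 0.695918)/0.051584 = 0.027486/0.051584 = 0.5328.
Two-sided p-value ≈ 2·Φ(−0.533) = 0.5941, so at α = 0.025 we fail to reject H₀.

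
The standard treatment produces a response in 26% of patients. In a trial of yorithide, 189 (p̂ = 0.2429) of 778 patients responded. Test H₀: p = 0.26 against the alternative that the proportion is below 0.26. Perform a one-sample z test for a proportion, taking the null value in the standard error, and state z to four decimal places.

p̂ = 189/778 ≈ 0.242931.
Standard error under H₀: √(0.26×0.74/778) = 0.015726.
z = (0.242931 − 0.26)/0.015726 = -0.017069/0.015726 = -1.0854.
p-value = P(Z < -1.085) ≈ 0.1389.

z = -1.0854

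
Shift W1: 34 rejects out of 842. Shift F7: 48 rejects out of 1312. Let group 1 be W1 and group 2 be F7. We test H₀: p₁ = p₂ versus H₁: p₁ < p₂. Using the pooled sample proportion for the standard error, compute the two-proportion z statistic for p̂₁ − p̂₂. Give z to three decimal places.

p̂₁ = 34/842 ≈ 0.04038, p̂₂ = 48/1312 ≈ 0.03659.
Pooled p̂ = (34+48)/(842+1312) = 82/2154 = 0.03807.
SE = √(p̂(1−p̂)(1/n₁+1/n₂)) = √(0.03807·0.96193·0.00194984) = √(7.14023e-05) = 0.00845.
z = (0.04038 − 0.03659)/0.00845 = 0.00379/0.00845 = 0.449.
p-value = P(Z < 0.449) ≈ 0.6733.

z = 0.449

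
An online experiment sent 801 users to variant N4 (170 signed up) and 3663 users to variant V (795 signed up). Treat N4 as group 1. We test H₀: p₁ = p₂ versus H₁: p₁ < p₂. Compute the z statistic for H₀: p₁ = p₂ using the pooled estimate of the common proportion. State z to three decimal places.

z = -0.299

p̂₁ = 170/801 = 0.212235, p̂₂ = 795/3663 = 0.217035.
Pooled p̂ = (170+795)/(801+3663) = 965/4464 = 0.216174.
SE = √(0.169443 × 0.00152144) = 0.016056.
z = (0.212235 − 0.217035)/0.016056 = -0.004800/0.016056 = -0.299.
p-value = P(Z < -0.299) ≈ 0.3825.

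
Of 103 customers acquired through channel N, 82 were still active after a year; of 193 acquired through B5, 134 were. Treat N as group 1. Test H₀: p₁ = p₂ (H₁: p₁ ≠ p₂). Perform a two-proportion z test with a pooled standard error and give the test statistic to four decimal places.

z = 1.8788

p̂₁ = 82/103 ≈ 0.796117, p̂₂ = 134/193 ≈ 0.694301.
Pooled p̂ = (82+134)/(103+193) = 216/296 = 0.729730.
SE = √(0.197224 × 0.0148901) = 0.054191.
z = (0.796117 − 0.694301)/0.054191 = 0.101816/0.054191 = 1.8788.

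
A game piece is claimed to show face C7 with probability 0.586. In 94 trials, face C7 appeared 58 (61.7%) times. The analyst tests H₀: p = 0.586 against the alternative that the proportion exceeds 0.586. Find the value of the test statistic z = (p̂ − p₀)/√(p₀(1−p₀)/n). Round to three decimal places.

z = 0.611

p̂ = 58/94 ≈ 0.61702.
Under H₀, SE = √(0.586·0.414/94) = √(0.00258089) = 0.05080.
z = (0.61702 − 0.586)/0.05080 = 0.03102/0.05080 = 0.611.
p-value = P(Z > 0.611) ≈ 0.2707.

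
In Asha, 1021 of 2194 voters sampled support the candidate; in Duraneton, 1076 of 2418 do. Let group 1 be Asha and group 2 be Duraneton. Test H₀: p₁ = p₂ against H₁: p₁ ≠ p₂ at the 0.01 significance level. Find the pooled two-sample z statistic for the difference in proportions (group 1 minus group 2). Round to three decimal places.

p̂₁ = 1021/2194 = 0.46536, p̂₂ = 1076/2418 = 0.44500.
Pooled p̂ = (1021+1076)/(2194+2418) = 2097/4612 = 0.45468.
SE = √(0.247946 × 0.000869353) = 0.01468.
z = (0.46536 − 0.44500)/0.01468 = 0.02036/0.01468 = 1.387.
p-value = 2·P(Z > 1.387) ≈ 0.1654, so at α = 0.01 we fail to reject H₀.

z = 1.387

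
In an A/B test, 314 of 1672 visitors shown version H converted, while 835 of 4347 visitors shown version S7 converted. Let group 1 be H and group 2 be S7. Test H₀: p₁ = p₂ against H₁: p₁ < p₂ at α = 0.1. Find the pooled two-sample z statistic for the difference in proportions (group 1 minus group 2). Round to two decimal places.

p̂₁ = 314/1672 ≈ 0.1878, p̂₂ = 835/4347 ≈ 0.1921.
Pooled p̂ = (314+835)/(1672+4347) = 1149/6019 = 0.1909.
SE = √(p̂(1−p̂)(1/n₁+1/n₂)) = √(0.1909·0.8091·0.00082813) = √(0.000127908) = 0.0113.
z = (0.1878 − 0.1921)/0.0113 = -0.0043/0.0113 = -0.38.
p-value = P(Z < -0.379) ≈ 0.3523; since p > α = 0.1, fail to reject H₀.

z = -0.38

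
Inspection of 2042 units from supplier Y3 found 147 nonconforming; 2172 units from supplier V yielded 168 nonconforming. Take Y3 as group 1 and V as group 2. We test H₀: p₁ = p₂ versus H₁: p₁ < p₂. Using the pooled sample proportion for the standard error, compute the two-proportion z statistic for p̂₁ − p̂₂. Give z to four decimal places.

p̂₁ = 147/2042 = 0.071988, p̂₂ = 168/2172 = 0.077348.
Pooled p̂ = (147+168)/(2042+2172) = 315/4214 = 0.074751.
SE = √(p̂(1−p̂)(1/n₁+1/n₂)) = √(0.074751·0.925249·0.000950121) = √(6.57134e-05) = 0.008106.
z = (0.071988 − 0.077348)/0.008106 = -0.005360/0.008106 = -0.6612.
p-value = P(Z < -0.661) ≈ 0.2542.

z = -0.6612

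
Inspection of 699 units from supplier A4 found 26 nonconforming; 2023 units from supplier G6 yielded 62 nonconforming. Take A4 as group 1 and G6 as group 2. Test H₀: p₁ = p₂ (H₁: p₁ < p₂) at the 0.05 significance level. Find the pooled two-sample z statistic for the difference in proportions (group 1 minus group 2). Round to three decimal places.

z = 0.844

p̂₁ = 26/699 ≈ 0.03720, p̂₂ = 62/2023 ≈ 0.03065.
Pooled p̂ = (26+62)/(699+2023) = 88/2722 = 0.03233.
SE = √(0.031284 × 0.00192493) = 0.00776.
z = (0.03720 − 0.03065)/0.00776 = 0.00655/0.00776 = 0.844.
p-value = P(Z < 0.844) ≈ 0.8006. With α = 0.05, fail to reject H₀.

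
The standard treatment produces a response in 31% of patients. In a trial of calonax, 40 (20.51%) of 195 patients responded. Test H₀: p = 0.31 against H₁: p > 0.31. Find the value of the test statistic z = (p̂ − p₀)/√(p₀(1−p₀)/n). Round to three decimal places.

p̂ = 40/195 ≈ 0.20513.
SE = √(p₀(1−p₀)/n) = √(0.2139/195) = 0.03312.
z = (0.20513 − 0.31)/0.03312 = -0.10487/0.03312 = -3.166.
p-value = P(Z > -3.166) ≈ 0.9992.

z = -3.166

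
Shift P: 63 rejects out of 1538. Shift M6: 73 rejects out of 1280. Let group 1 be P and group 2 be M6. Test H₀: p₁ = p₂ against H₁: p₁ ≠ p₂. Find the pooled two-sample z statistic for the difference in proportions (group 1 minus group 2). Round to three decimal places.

z = -1.982

p̂₁ = 63/1538 = 0.04096, p̂₂ = 73/1280 = 0.05703.
Pooled p̂ = (63+73)/(1538+1280) = 136/2818 = 0.04826.
SE = √(p̂(1−p̂)(1/n₁+1/n₂)) = √(0.04826·0.95174·0.00143145) = √(6.57492e-05) = 0.00811.
z = (0.04096 − 0.05703)/0.00811 = -0.01607/0.00811 = -1.982.
p-value = 2·P(Z > 1.982) ≈ 0.0475.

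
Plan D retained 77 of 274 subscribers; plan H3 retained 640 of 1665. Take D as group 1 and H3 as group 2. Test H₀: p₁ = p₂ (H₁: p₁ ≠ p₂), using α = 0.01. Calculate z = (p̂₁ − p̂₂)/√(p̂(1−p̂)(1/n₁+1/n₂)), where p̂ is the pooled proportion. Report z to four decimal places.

z = -3.2843

p̂₁ = 77/274 = 0.281022, p̂₂ = 640/1665 = 0.384384.
Pooled p̂ = (77+640)/(274+1665) = 717/1939 = 0.369778.
SE = √(p̂(1−p̂)(1/n₁+1/n₂)) = √(0.369778·0.630222·0.00425024) = √(0.000990485) = 0.031472.
z = (0.281022 − 0.384384)/0.031472 = -0.103362/0.031472 = -3.2843.
p-value = 2·P(Z > 3.284) ≈ 0.0010; since p < α = 0.01, reject H₀.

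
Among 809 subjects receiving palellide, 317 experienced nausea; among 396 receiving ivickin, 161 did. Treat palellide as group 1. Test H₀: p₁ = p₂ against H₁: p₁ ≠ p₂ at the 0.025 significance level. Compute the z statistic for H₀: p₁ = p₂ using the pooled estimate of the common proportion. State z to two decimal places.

z = -0.49

p̂₁ = 317/809 ≈ 0.3918, p̂₂ = 161/396 ≈ 0.4066.
Pooled p̂ = (317+161)/(809+396) = 478/1205 = 0.3967.
SE = √(p̂(1−p̂)(1/n₁+1/n₂)) = √(0.3967·0.6033·0.00376135) = √(0.000900185) = 0.0300.
z = (0.3918 − 0.4066)/0.0300 = -0.0148/0.0300 = -0.49.
Two-sided p-value ≈ 2·Φ(−0.491) = 0.6236; since p > α = 0.025, fail to reject H₀.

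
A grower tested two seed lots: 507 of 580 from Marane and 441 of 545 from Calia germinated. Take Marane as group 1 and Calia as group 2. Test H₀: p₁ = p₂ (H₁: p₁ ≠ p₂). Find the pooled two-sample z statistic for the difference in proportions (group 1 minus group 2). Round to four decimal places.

p̂₁ = 507/580 = 0.874138, p̂₂ = 441/545 = 0.809174.
Pooled p̂ = (507+441)/(580+545) = 948/1125 = 0.842667.
SE = √(p̂(1−p̂)(1/n₁+1/n₂)) = √(0.842667·0.157333·0.003559) = √(0.000471851) = 0.021722.
z = (0.874138 − 0.809174)/0.021722 = 0.064964/0.021722 = 2.9907.
Two-sided p-value ≈ 2·Φ(−2.991) = 0.0028.

z = 2.9907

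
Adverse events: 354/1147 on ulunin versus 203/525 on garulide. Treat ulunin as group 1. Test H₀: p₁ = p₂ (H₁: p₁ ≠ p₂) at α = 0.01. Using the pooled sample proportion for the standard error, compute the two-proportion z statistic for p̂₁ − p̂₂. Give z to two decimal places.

p̂₁ = 354/1147 ≈ 0.30863, p̂₂ = 203/525 ≈ 0.38667.
Pooled p̂ = (354+203)/(1147+525) = 557/1672 = 0.33313.
SE = √(p̂(1−p̂)(1/n₁+1/n₂)) = √(0.33313·0.66687·0.0027766) = √(0.000616838) = 0.02484.
z = (0.30863 − 0.38667)/0.02484 = -0.07804/0.02484 = -3.14.
Two-sided p-value ≈ 2·Φ(−3.142) = 0.0017, so at α = 0.01 we reject H₀.

z = -3.14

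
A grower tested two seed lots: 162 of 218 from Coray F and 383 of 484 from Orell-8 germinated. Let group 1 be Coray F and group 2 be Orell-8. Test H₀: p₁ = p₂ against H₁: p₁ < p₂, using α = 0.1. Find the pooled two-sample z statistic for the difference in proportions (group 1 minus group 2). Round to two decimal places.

p̂₁ = 162/218 ≈ 0.7431, p̂₂ = 383/484 ≈ 0.7913.
Pooled p̂ = (162+383)/(218+484) = 545/702 = 0.7764.
SE = √(0.173629 × 0.00665327) = 0.0340.
z = (0.7431 − 0.7913)/0.0340 = -0.0482/0.0340 = -1.42.
p-value = P(Z < -1.418) ≈ 0.0781, so at α = 0.1 we reject H₀.

z = -1.42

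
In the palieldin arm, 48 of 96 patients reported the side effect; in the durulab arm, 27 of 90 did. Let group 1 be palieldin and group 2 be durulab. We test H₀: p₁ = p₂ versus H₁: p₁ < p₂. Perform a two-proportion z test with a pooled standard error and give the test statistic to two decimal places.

z = 2.78

p̂₁ = 48/96 = 0.5000, p̂₂ = 27/90 = 0.3000.
Pooled p̂ = (48+27)/(96+90) = 75/186 = 0.4032.
SE = √(p̂(1−p̂)(1/n₁+1/n₂)) = √(0.4032·0.5968·0.0215278) = √(0.00518033) = 0.0720.
z = (0.5000 − 0.3000)/0.0720 = 0.2000/0.0720 = 2.78.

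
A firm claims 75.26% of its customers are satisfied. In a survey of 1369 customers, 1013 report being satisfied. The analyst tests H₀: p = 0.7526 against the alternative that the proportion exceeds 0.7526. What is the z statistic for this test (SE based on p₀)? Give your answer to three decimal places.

p̂ = 1013/1369 ≈ 0.73996.
SE = √(p₀(1−p₀)/n) = √(0.18619/1369) = 0.01166.
z = (0.73996 − 0.7526)/0.01166 = -0.01264/0.01166 = -1.084.
p-value = P(Z > -1.084) ≈ 0.8609.

z = -1.084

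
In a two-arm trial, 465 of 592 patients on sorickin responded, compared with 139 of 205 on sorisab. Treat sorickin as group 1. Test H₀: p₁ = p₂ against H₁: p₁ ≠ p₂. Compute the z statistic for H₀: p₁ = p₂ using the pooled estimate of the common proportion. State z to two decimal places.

p̂₁ = 465/592 ≈ 0.78547, p̂₂ = 139/205 ≈ 0.67805.
Pooled p̂ = (465+139)/(592+205) = 604/797 = 0.75784.
SE = √(p̂(1−p̂)(1/n₁+1/n₂)) = √(0.75784·0.24216·0.00656724) = √(0.0012052) = 0.03472.
z = (0.78547 − 0.67805)/0.03472 = 0.10742/0.03472 = 3.09.
Two-sided p-value ≈ 2·Φ(−3.094) = 0.0020.

z = 3.09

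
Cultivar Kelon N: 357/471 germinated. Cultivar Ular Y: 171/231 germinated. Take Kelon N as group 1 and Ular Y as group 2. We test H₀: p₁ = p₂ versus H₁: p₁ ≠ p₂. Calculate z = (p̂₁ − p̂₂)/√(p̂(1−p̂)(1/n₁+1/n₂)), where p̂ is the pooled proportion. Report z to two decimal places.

p̂₁ = 357/471 = 0.7580, p̂₂ = 171/231 = 0.7403.
Pooled p̂ = (357+171)/(471+231) = 528/702 = 0.7521.
SE = √(p̂(1−p̂)(1/n₁+1/n₂)) = √(0.7521·0.2479·0.00645215) = √(0.00120285) = 0.0347.
z = (0.7580 − 0.7403)/0.0347 = 0.0177/0.0347 = 0.51.
Two-sided p-value ≈ 2·Φ(−0.510) = 0.6098.

z = 0.51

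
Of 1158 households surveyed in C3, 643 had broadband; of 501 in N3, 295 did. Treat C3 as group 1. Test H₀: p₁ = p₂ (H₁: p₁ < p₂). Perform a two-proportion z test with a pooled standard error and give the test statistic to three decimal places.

z = -1.266

p̂₁ = 643/1158 ≈ 0.55527, p̂₂ = 295/501 ≈ 0.58882.
Pooled p̂ = (643+295)/(1158+501) = 938/1659 = 0.56540.
SE = √(0.245723 × 0.00285957) = 0.02651.
z = (0.55527 − 0.58882)/0.02651 = -0.03355/0.02651 = -1.266.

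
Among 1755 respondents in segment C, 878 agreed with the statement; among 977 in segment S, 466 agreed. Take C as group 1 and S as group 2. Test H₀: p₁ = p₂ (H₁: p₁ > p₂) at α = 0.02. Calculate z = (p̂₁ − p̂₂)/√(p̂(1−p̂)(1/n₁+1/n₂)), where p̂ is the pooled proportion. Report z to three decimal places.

p̂₁ = 878/1755 = 0.50028, p̂₂ = 466/977 = 0.47697.
Pooled p̂ = (878+466)/(1755+977) = 1344/2732 = 0.49195.
SE = √(p̂(1−p̂)(1/n₁+1/n₂)) = √(0.49195·0.50805·0.00159334) = √(0.000398232) = 0.01996.
z = (0.50028 − 0.47697)/0.01996 = 0.02331/0.01996 = 1.168.
p-value = P(Z > 1.168) ≈ 0.1213, so at α = 0.02 we fail to reject H₀.

z = 1.168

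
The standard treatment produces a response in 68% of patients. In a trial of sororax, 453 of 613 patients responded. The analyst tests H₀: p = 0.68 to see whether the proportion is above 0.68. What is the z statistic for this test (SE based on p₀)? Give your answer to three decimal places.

z = 3.131

p̂ = 453/613 ≈ 0.73899.
SE = √(p₀(1−p₀)/n) = √(0.2176/613) = 0.01884.
z = (0.73899 − 0.68)/0.01884 = 0.05899/0.01884 = 3.131.
p-value = P(Z > 3.131) ≈ 0.0009.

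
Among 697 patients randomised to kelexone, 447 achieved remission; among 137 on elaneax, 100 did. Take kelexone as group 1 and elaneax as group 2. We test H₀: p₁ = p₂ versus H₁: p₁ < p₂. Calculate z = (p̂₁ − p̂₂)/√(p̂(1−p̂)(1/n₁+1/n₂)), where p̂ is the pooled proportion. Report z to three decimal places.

p̂₁ = 447/697 ≈ 0.64132, p̂₂ = 100/137 ≈ 0.72993.
Pooled p̂ = (447+100)/(697+137) = 547/834 = 0.65588.
SE = √(p̂(1−p̂)(1/n₁+1/n₂)) = √(0.65588·0.34412·0.00873399) = √(0.00197129) = 0.04440.
z = (0.64132 − 0.72993)/0.04440 = -0.08861/0.04440 = -1.996.
p-value = P(Z < -1.996) ≈ 0.0230.

z = -1.996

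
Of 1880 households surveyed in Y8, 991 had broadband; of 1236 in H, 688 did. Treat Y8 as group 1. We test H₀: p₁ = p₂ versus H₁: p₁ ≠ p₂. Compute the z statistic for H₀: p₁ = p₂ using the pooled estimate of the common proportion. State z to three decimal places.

z = -1.616

p̂₁ = 991/1880 = 0.52713, p̂₂ = 688/1236 = 0.55663.
Pooled p̂ = (991+688)/(1880+1236) = 1679/3116 = 0.53883.
SE = √(0.248492 × 0.00134098) = 0.01825.
z = (0.52713 − 0.55663)/0.01825 = -0.02950/0.01825 = -1.616.
p-value = 2·P(Z > 1.616) ≈ 0.1060.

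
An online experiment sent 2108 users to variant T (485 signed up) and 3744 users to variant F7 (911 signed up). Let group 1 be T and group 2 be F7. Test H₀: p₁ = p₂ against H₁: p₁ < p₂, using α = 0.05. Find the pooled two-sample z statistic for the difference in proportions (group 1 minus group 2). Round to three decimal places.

p̂₁ = 485/2108 ≈ 0.230076, p̂₂ = 911/3744 ≈ 0.243323.
Pooled p̂ = (485+911)/(2108+3744) = 1396/5852 = 0.238551.
SE = √(0.181644 × 0.000741477) = 0.011605.
z = (0.230076 − 0.243323)/0.011605 = -0.013247/0.011605 = -1.141.
p-value = P(Z < -1.141) ≈ 0.1268; since p > α = 0.05, fail to reject H₀.

z = -1.141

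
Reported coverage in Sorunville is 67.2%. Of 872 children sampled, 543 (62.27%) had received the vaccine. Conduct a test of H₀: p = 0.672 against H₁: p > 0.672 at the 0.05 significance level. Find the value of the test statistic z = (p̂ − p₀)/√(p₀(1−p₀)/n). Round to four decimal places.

p̂ = 543/872 ≈ 0.6227064.
SE = √(p₀(1−p₀)/n) = √(0.22042/872) = 0.0158988.
z = (0.6227064 − 0.672)/0.0158988 = -0.0492936/0.0158988 = -3.1005.
p-value = P(Z > -3.100) ≈ 0.9990. With α = 0.05, fail to reject H₀.

z = -3.1005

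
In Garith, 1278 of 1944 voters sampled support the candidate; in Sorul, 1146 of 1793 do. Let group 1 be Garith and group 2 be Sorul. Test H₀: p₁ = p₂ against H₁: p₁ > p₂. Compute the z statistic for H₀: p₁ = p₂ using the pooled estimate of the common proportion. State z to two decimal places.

p̂₁ = 1278/1944 = 0.6574, p̂₂ = 1146/1793 = 0.6392.
Pooled p̂ = (1278+1146)/(1944+1793) = 2424/3737 = 0.6486.
SE = √(p̂(1−p̂)(1/n₁+1/n₂)) = √(0.6486·0.3514·0.00107213) = √(0.000244342) = 0.0156.
z = (0.6574 − 0.6392)/0.0156 = 0.0182/0.0156 = 1.17.
p-value = P(Z > 1.168) ≈ 0.1214.

z = 1.17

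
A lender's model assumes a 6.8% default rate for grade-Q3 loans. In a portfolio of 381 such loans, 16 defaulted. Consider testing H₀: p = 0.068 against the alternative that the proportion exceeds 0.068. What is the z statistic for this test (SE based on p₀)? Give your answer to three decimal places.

z = -2.016

p̂ = 16/381 ≈ 0.04199.
Standard error under H₀: √(0.068×0.932/381) = 0.01290.
z = (0.04199 − 0.068)/0.01290 = -0.02601/0.01290 = -2.016.
p-value = P(Z > -2.016) ≈ 0.9781.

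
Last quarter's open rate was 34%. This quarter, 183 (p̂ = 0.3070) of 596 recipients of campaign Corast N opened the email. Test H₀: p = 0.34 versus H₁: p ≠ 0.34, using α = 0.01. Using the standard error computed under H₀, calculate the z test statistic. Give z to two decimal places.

z = -1.70

p̂ = 183/596 = 0.3070.
SE = √(p₀(1−p₀)/n) = √(0.2244/596) = 0.0194.
z = (0.3070 − 0.34)/0.0194 = -0.0330/0.0194 = -1.70.
p-value = 2·P(Z > 1.698) ≈ 0.0895; since p > α = 0.01, fail to reject H₀.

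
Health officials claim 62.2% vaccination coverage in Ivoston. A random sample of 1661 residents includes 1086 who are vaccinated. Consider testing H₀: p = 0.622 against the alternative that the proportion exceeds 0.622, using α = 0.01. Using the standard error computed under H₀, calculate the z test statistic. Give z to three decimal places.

z = 2.675

p̂ = 1086/1661 = 0.653823.
Standard error under H₀: √(0.622×0.378/1661) = 0.011898.
z = (0.653823 − 0.622)/0.011898 = 0.031823/0.011898 = 2.675.
p-value = P(Z > 2.675) ≈ 0.0037. With α = 0.01, reject H₀.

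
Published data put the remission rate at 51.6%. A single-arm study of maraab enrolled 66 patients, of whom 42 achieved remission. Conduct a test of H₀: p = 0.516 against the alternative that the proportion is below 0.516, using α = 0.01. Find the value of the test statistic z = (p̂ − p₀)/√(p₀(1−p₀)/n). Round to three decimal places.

z = 1.957

p̂ = 42/66 ≈ 0.63636.
Standard error under H₀: √(0.516×0.484/66) = 0.06151.
z = (0.63636 − 0.516)/0.06151 = 0.12036/0.06151 = 1.957.
p-value = P(Z < 1.957) ≈ 0.9748, so at α = 0.01 we fail to reject H₀.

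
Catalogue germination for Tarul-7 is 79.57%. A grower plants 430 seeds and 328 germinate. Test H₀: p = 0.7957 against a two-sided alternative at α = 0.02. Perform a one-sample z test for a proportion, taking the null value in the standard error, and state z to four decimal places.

p̂ = 328/430 ≈ 0.7627907.
SE = √(p₀(1−p₀)/n) = √(0.16256/430) = 0.0194435.
z = (0.7627907 − 0.7957)/0.0194435 = -0.0329093/0.0194435 = -1.6926.
Two-sided p-value ≈ 2·Φ(−1.693) = 0.0905, so at α = 0.02 we fail to reject H₀.

z = -1.6926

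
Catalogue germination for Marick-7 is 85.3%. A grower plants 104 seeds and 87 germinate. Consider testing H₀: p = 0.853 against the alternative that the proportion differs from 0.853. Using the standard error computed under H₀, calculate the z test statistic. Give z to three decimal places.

p̂ = 87/104 ≈ 0.83654.
Under H₀, SE = √(0.853·0.147/104) = √(0.00120568) = 0.03472.
z = (0.83654 − 0.853)/0.03472 = -0.01646/0.03472 = -0.474.
Two-sided p-value ≈ 2·Φ(−0.474) = 0.6354.

z = -0.474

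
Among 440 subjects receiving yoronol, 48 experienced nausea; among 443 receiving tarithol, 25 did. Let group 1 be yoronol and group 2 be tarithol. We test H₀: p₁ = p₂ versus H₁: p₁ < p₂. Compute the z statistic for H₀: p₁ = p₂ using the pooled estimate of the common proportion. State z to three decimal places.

p̂₁ = 48/440 ≈ 0.109091, p̂₂ = 25/443 ≈ 0.056433.
Pooled p̂ = (48+25)/(440+443) = 73/883 = 0.082673.
SE = √(p̂(1−p̂)(1/n₁+1/n₂)) = √(0.082673·0.917327·0.00453006) = √(0.000343551) = 0.018535.
z = (0.109091 − 0.056433)/0.018535 = 0.052658/0.018535 = 2.841.
p-value = P(Z < 2.841) ≈ 0.9978.

z = 2.841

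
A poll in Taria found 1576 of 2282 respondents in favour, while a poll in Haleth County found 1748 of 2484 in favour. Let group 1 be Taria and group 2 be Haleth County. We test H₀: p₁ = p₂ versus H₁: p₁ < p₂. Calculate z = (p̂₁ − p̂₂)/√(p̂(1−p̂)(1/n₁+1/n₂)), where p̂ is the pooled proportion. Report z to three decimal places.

z = -0.982

p̂₁ = 1576/2282 = 0.69062, p̂₂ = 1748/2484 = 0.70370.
Pooled p̂ = (1576+1748)/(2282+2484) = 3324/4766 = 0.69744.
SE = √(0.211017 × 0.000840789) = 0.01332.
z = (0.69062 − 0.70370)/0.01332 = -0.01308/0.01332 = -0.982.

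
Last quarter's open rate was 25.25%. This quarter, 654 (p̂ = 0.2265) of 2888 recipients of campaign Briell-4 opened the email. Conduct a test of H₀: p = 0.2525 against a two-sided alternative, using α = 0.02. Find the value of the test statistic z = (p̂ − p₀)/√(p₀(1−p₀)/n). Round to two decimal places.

p̂ = 654/2888 ≈ 0.22645.
SE = √(p₀(1−p₀)/n) = √(0.18874/2888) = 0.00808.
z = (0.22645 − 0.2525)/0.00808 = -0.02605/0.00808 = -3.22.
Two-sided p-value ≈ 2·Φ(−3.222) = 0.0013, so at α = 0.02 we reject H₀.

z = -3.22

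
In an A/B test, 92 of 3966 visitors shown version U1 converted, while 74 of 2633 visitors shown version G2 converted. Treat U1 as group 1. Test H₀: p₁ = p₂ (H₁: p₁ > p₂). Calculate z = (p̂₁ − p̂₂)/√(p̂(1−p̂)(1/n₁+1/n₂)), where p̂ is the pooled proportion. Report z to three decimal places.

z = -1.247

p̂₁ = 92/3966 = 0.023197, p̂₂ = 74/2633 = 0.028105.
Pooled p̂ = (92+74)/(3966+2633) = 166/6599 = 0.025155.
SE = √(0.0245225 × 0.000631938) = 0.003937.
z = (0.023197 − 0.028105)/0.003937 = -0.004908/0.003937 = -1.247.
p-value = P(Z > -1.247) ≈ 0.8937.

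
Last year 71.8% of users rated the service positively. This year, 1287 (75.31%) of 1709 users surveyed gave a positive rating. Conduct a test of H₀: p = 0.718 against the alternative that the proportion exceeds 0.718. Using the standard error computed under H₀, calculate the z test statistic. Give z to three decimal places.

p̂ = 1287/1709 ≈ 0.753072.
SE = √(p₀(1−p₀)/n) = √(0.20248/1709) = 0.010885.
z = (0.753072 − 0.718)/0.010885 = 0.035072/0.010885 = 3.222.

z = 3.222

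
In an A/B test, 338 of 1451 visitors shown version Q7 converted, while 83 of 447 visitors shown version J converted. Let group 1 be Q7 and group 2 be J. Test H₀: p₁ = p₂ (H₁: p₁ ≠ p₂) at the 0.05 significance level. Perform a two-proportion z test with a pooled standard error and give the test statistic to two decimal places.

p̂₁ = 338/1451 = 0.2329, p̂₂ = 83/447 = 0.1857.
Pooled p̂ = (338+83)/(1451+447) = 421/1898 = 0.2218.
SE = √(p̂(1−p̂)(1/n₁+1/n₂)) = √(0.2218·0.7782·0.00292632) = √(0.000505116) = 0.0225.
z = (0.2329 − 0.1857)/0.0225 = 0.0472/0.0225 = 2.10.
Two-sided p-value ≈ 2·Φ(−2.103) = 0.0355, so at α = 0.05 we reject H₀.

z = 2.10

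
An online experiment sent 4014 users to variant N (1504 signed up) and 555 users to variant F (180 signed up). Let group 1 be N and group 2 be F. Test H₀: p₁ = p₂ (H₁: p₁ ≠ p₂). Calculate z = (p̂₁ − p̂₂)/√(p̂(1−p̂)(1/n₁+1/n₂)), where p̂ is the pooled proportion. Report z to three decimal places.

p̂₁ = 1504/4014 = 0.37469, p̂₂ = 180/555 = 0.32432.
Pooled p̂ = (1504+180)/(4014+555) = 1684/4569 = 0.36857.
SE = √(0.232726 × 0.00205093) = 0.02185.
z = (0.37469 − 0.32432)/0.02185 = 0.05037/0.02185 = 2.305.
Two-sided p-value ≈ 2·Φ(−2.305) = 0.0212.

z = 2.305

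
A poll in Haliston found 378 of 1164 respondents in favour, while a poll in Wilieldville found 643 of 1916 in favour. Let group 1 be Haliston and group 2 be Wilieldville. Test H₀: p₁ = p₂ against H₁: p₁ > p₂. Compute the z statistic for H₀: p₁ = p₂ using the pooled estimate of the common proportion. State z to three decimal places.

z = -0.620

p̂₁ = 378/1164 = 0.32474, p̂₂ = 643/1916 = 0.33559.
Pooled p̂ = (378+643)/(1164+1916) = 1021/3080 = 0.33149.
SE = √(0.221606 × 0.00138103) = 0.01749.
z = (0.32474 − 0.33559)/0.01749 = -0.01085/0.01749 = -0.620.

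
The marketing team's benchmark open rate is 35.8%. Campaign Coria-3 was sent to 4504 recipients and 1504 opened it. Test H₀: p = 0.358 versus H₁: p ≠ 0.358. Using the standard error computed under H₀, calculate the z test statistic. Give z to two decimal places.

z = -3.37

p̂ = 1504/4504 ≈ 0.33393.
SE = √(p₀(1−p₀)/n) = √(0.22984/4504) = 0.00714.
z = (0.33393 − 0.358)/0.00714 = -0.02407/0.00714 = -3.37.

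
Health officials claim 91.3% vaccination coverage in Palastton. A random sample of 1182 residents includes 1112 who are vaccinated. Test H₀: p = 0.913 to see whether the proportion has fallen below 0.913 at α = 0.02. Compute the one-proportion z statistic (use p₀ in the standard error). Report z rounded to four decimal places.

z = 3.3886

p̂ = 1112/1182 ≈ 0.9407783.
Under H₀, SE = √(0.913·0.087/1182) = √(6.72005e-05) = 0.0081976.
z = (0.9407783 − 0.913)/0.0081976 = 0.0277783/0.0081976 = 3.3886.
p-value = P(Z < 3.389) ≈ 0.9996; since p > α = 0.02, fail to reject H₀.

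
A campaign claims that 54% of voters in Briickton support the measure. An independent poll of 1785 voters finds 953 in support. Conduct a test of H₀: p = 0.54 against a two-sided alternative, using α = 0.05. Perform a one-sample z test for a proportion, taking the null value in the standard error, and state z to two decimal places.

z = -0.52

p̂ = 953/1785 ≈ 0.5339.
Standard error under H₀: √(0.54×0.46/1785) = 0.0118.
z = (0.5339 − 0.54)/0.0118 = -0.0061/0.0118 = -0.52.
p-value = 2·P(Z > 0.518) ≈ 0.6047, so at α = 0.05 we fail to reject H₀.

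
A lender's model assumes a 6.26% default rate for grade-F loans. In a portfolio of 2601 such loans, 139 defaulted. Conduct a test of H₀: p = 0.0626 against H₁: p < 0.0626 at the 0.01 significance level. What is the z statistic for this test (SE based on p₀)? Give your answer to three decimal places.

z = -1.928

p̂ = 139/2601 ≈ 0.05344.
Standard error under H₀: √(0.0626×0.9374/2601) = 0.00475.
z = (0.05344 − 0.0626)/0.00475 = -0.00916/0.00475 = -1.928.
p-value = P(Z < -1.928) ≈ 0.0269. With α = 0.01, fail to reject H₀.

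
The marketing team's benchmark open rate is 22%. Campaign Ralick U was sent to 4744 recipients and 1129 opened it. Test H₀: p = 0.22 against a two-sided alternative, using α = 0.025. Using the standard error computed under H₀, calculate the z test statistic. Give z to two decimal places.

z = 2.99

p̂ = 1129/4744 ≈ 0.23798.
Standard error under H₀: √(0.22×0.78/4744) = 0.00601.
z = (0.23798 − 0.22)/0.00601 = 0.01798/0.00601 = 2.99.
Two-sided p-value ≈ 2·Φ(−2.990) = 0.0028; since p < α = 0.025, reject H₀.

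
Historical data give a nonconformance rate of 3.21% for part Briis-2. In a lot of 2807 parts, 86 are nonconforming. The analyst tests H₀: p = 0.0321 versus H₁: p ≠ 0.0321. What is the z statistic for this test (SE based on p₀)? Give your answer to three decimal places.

p̂ = 86/2807 = 0.0306377.
Under H₀, SE = √(0.0321·0.9679/2807) = √(1.10686e-05) = 0.0033270.
z = (0.0306377 − 0.0321)/0.0033270 = -0.0014623/0.0033270 = -0.440.
Two-sided p-value ≈ 2·Φ(−0.440) = 0.6603.

z = -0.440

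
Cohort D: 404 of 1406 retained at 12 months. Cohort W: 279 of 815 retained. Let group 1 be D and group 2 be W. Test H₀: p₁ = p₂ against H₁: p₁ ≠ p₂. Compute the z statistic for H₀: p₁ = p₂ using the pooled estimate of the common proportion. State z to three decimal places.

z = -2.707

p̂₁ = 404/1406 ≈ 0.287340, p̂₂ = 279/815 ≈ 0.342331.
Pooled p̂ = (404+279)/(1406+815) = 683/2221 = 0.307519.
SE = √(p̂(1−p̂)(1/n₁+1/n₂)) = √(0.307519·0.692481·0.00193823) = √(0.000412749) = 0.020316.
z = (0.287340 − 0.342331)/0.020316 = -0.054991/0.020316 = -2.707.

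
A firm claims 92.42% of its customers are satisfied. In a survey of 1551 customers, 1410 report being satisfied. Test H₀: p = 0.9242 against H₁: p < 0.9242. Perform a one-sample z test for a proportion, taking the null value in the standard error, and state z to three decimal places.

p̂ = 1410/1551 = 0.909091.
SE = √(p₀(1−p₀)/n) = √(0.070054/1551) = 0.006721.
z = (0.909091 − 0.9242)/0.006721 = -0.015109/0.006721 = -2.248.
p-value = P(Z < -2.248) ≈ 0.0123.

z = -2.248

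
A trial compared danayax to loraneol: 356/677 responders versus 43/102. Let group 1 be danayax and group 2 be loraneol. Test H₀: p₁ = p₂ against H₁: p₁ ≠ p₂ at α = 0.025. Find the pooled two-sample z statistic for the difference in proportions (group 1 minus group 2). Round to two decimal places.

p̂₁ = 356/677 = 0.5258, p̂₂ = 43/102 = 0.4216.
Pooled p̂ = (356+43)/(677+102) = 399/779 = 0.5122.
SE = √(0.249851 × 0.011281) = 0.0531.
z = (0.5258 − 0.4216)/0.0531 = 0.1042/0.0531 = 1.96.
Two-sided p-value ≈ 2·Φ(−1.964) = 0.0495. With α = 0.025, fail to reject H₀.

z = 1.96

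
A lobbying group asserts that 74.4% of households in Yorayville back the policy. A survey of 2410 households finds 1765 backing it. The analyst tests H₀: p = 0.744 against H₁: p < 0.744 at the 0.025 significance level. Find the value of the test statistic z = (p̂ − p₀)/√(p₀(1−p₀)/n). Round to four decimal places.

p̂ = 1765/2410 ≈ 0.732365.
Under H₀, SE = √(0.744·0.256/2410) = √(7.90307e-05) = 0.008890.
z = (0.732365 − 0.744)/0.008890 = -0.011635/0.008890 = -1.3088.
p-value = P(Z < -1.309) ≈ 0.0953; since p > α = 0.025, fail to reject H₀.

z = -1.3088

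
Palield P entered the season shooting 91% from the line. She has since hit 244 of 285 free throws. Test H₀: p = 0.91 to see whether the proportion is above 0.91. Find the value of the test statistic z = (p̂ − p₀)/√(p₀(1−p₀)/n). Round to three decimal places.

z = -3.177

p̂ = 244/285 ≈ 0.856140.
SE = √(p₀(1−p₀)/n) = √(0.0819/285) = 0.016952.
z = (0.856140 − 0.91)/0.016952 = -0.053860/0.016952 = -3.177.
p-value = P(Z > -3.177) ≈ 0.9993.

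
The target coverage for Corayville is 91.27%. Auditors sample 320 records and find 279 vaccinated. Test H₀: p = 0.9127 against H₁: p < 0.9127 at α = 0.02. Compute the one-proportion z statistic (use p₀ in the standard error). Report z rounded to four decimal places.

z = -2.5872

p̂ = 279/320 = 0.8718750.
Standard error under H₀: √(0.9127×0.0873/320) = 0.0157796.
z = (0.8718750 − 0.9127)/0.0157796 = -0.0408250/0.0157796 = -2.5872.
p-value = P(Z < -2.587) ≈ 0.0048, so at α = 0.02 we reject H₀.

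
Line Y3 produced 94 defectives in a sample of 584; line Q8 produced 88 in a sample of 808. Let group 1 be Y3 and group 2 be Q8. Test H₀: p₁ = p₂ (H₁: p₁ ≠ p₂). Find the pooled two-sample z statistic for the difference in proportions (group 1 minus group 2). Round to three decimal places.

p̂₁ = 94/584 = 0.16096, p̂₂ = 88/808 = 0.10891.
Pooled p̂ = (94+88)/(584+808) = 182/1392 = 0.13075.
SE = √(0.113652 × 0.00294995) = 0.01831.
z = (0.16096 − 0.10891)/0.01831 = 0.05205/0.01831 = 2.843.

z = 2.843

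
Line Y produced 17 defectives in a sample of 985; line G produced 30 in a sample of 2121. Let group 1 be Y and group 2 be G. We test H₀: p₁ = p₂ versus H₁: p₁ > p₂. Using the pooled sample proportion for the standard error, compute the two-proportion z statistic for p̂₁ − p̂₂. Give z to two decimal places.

p̂₁ = 17/985 ≈ 0.01726, p̂₂ = 30/2121 ≈ 0.01414.
Pooled p̂ = (17+30)/(985+2121) = 47/3106 = 0.01513.
SE = √(p̂(1−p̂)(1/n₁+1/n₂)) = √(0.01513·0.98487·0.0014867) = √(2.21564e-05) = 0.00471.
z = (0.01726 − 0.01414)/0.00471 = 0.00312/0.00471 = 0.66.
p-value = P(Z > 0.662) ≈ 0.2541.

z = 0.66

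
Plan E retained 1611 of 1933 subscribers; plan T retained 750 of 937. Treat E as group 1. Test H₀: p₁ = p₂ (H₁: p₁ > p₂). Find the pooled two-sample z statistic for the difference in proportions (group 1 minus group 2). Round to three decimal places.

z = 2.170

p̂₁ = 1611/1933 ≈ 0.83342, p̂₂ = 750/937 ≈ 0.80043.
Pooled p̂ = (1611+750)/(1933+937) = 2361/2870 = 0.82265.
SE = √(p̂(1−p̂)(1/n₁+1/n₂)) = √(0.82265·0.17735·0.00158457) = √(0.000231185) = 0.01520.
z = (0.83342 − 0.80043)/0.01520 = 0.03299/0.01520 = 2.170.
p-value = P(Z > 2.170) ≈ 0.0150.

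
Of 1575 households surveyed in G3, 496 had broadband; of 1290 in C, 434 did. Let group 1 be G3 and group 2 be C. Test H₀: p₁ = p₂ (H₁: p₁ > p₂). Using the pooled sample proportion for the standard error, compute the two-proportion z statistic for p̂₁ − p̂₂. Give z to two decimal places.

p̂₁ = 496/1575 = 0.3149, p̂₂ = 434/1290 = 0.3364.
Pooled p̂ = (496+434)/(1575+1290) = 930/2865 = 0.3246.
SE = √(p̂(1−p̂)(1/n₁+1/n₂)) = √(0.3246·0.6754·0.00141011) = √(0.00030915) = 0.0176.
z = (0.3149 − 0.3364)/0.0176 = -0.0215/0.0176 = -1.22.
p-value = P(Z > -1.224) ≈ 0.8894.

z = -1.22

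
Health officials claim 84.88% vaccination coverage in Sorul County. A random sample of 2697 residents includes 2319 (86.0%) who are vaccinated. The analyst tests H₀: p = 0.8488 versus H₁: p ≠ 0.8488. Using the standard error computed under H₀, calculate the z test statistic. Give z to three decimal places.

z = 1.601

p̂ = 2319/2697 ≈ 0.859844.
SE = √(p₀(1−p₀)/n) = √(0.12834/2697) = 0.006898.
z = (0.859844 − 0.8488)/0.006898 = 0.011044/0.006898 = 1.601.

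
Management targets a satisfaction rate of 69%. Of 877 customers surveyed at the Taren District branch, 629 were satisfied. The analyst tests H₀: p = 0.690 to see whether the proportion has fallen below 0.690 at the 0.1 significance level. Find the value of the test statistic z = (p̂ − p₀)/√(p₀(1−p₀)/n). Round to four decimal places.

z = 1.7428

p̂ = 629/877 ≈ 0.717218.
SE = √(p₀(1−p₀)/n) = √(0.2139/877) = 0.015617.
z = (0.717218 − 0.69)/0.015617 = 0.027218/0.015617 = 1.7428.
p-value = P(Z < 1.743) ≈ 0.9593. With α = 0.1, fail to reject H₀.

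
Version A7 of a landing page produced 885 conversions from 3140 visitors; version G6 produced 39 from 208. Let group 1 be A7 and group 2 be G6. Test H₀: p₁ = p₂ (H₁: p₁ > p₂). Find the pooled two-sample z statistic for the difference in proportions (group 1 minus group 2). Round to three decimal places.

p̂₁ = 885/3140 ≈ 0.28185, p̂₂ = 39/208 ≈ 0.18750.
Pooled p̂ = (885+39)/(3140+208) = 924/3348 = 0.27599.
SE = √(0.199818 × 0.00512616) = 0.03200.
z = (0.28185 − 0.18750)/0.03200 = 0.09435/0.03200 = 2.948.
p-value = P(Z > 2.948) ≈ 0.0016.

z = 2.948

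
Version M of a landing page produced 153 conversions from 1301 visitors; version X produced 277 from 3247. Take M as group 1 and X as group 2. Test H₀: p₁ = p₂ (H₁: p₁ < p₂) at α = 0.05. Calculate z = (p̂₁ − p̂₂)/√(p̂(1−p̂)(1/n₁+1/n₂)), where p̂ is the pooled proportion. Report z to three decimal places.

z = 3.364

p̂₁ = 153/1301 = 0.11760, p̂₂ = 277/3247 = 0.08531.
Pooled p̂ = (153+277)/(1301+3247) = 430/4548 = 0.09455.
SE = √(0.0856079 × 0.00107662) = 0.00960.
z = (0.11760 − 0.08531)/0.00960 = 0.03229/0.00960 = 3.364.
p-value = P(Z < 3.364) ≈ 0.9996. With α = 0.05, fail to reject H₀.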